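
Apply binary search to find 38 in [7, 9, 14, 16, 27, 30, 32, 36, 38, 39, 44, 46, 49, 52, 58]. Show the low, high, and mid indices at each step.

Binary search for 38 in [7, 9, 14, 16, 27, 30, 32, 36, 38, 39, 44, 46, 49, 52, 58]:

lo=0, hi=14, mid=7, arr[mid]=36 -> 36 < 38, search right half
lo=8, hi=14, mid=11, arr[mid]=46 -> 46 > 38, search left half
lo=8, hi=10, mid=9, arr[mid]=39 -> 39 > 38, search left half
lo=8, hi=8, mid=8, arr[mid]=38 -> Found target at index 8!

Binary search finds 38 at index 8 after 4 comparisons. The search repeatedly halves the search space by comparing with the middle element.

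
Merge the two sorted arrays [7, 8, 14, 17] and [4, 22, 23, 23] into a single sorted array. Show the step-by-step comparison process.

Merging process:

Compare 7 vs 4: take 4 from right. Merged: [4]
Compare 7 vs 22: take 7 from left. Merged: [4, 7]
Compare 8 vs 22: take 8 from left. Merged: [4, 7, 8]
Compare 14 vs 22: take 14 from left. Merged: [4, 7, 8, 14]
Compare 17 vs 22: take 17 from left. Merged: [4, 7, 8, 14, 17]
Append remaining from right: [22, 23, 23]. Merged: [4, 7, 8, 14, 17, 22, 23, 23]

Final merged array: [4, 7, 8, 14, 17, 22, 23, 23]
Total comparisons: 5

The merged array is [4, 7, 8, 14, 17, 22, 23, 23], requiring 5 comparisons. The merge step runs in O(n) time where n is the total number of elements.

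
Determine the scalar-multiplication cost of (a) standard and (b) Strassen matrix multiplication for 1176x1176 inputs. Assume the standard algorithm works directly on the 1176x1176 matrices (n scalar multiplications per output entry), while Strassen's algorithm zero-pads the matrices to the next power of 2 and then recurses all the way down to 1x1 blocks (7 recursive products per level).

Matrix multiplication for 1176x1176 matrices:

Strassen's algorithm requires power-of-2 dimensions. Pad 1176x1176 to 2048x2048 (next power of 2).

Standard algorithm: 1176^3 = 1626379776 multiplications
Strassen's algorithm: 7^(log2(2048)) = 7^11 = 1977326743 multiplications
Difference: 1626379776 - 1977326743 = -350946967 (Strassen uses MORE here due to padding overhead — for small or just-over-power-of-2 n, padding can outweigh the per-level savings)

Standard: 1626379776 multiplications (1176^3). Strassen: 1977326743 multiplications (7^11, after padding to 2048x2048). Strassen reduces 8 recursive multiplications to 7 at each level.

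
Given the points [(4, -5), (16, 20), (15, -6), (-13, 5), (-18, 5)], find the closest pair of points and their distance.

Computing all pairwise distances among 5 points:

d((4, -5), (16, 20)) = 27.7308
d((4, -5), (15, -6)) = 11.0454
d((4, -5), (-13, 5)) = 19.7231
d((4, -5), (-18, 5)) = 24.1661
d((16, 20), (15, -6)) = 26.0192
d((16, 20), (-13, 5)) = 32.6497
d((16, 20), (-18, 5)) = 37.1618
d((15, -6), (-13, 5)) = 30.0832
d((15, -6), (-18, 5)) = 34.7851
d((-13, 5), (-18, 5)) = 5.0 <-- minimum

Closest pair: (-13, 5) and (-18, 5) with distance 5.0

The closest pair is (-13, 5) and (-18, 5) with Euclidean distance 5.0. For 5 points, brute-force pairwise comparison is shown above. For large n, the divide-and-conquer algorithm (sort by x, recurse on halves, check the dividing strip) achieves O(n log n).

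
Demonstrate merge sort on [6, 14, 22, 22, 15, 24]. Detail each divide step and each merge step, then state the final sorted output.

Merge sort trace:

Split: [6, 14, 22, 22, 15, 24] -> [6, 14, 22] and [22, 15, 24]
  Split: [6, 14, 22] -> [6] and [14, 22]
    Split: [14, 22] -> [14] and [22]
    Merge: [14] + [22] -> [14, 22]
  Merge: [6] + [14, 22] -> [6, 14, 22]
  Split: [22, 15, 24] -> [22] and [15, 24]
    Split: [15, 24] -> [15] and [24]
    Merge: [15] + [24] -> [15, 24]
  Merge: [22] + [15, 24] -> [15, 22, 24]
Merge: [6, 14, 22] + [15, 22, 24] -> [6, 14, 15, 22, 22, 24]

Final sorted array: [6, 14, 15, 22, 22, 24]

The merge sort proceeds by recursively splitting the array and merging sorted halves.
After all merges, the sorted array is [6, 14, 15, 22, 22, 24].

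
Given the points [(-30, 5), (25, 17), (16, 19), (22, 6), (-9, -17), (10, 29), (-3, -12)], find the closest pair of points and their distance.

Computing all pairwise distances among 7 points:

d((-30, 5), (25, 17)) = 56.2939
d((-30, 5), (16, 19)) = 48.0833
d((-30, 5), (22, 6)) = 52.0096
d((-30, 5), (-9, -17)) = 30.4138
d((-30, 5), (10, 29)) = 46.6476
d((-30, 5), (-3, -12)) = 31.9061
d((25, 17), (16, 19)) = 9.2195
d((25, 17), (22, 6)) = 11.4018
d((25, 17), (-9, -17)) = 48.0833
d((25, 17), (10, 29)) = 19.2094
d((25, 17), (-3, -12)) = 40.3113
d((16, 19), (22, 6)) = 14.3178
d((16, 19), (-9, -17)) = 43.8292
d((16, 19), (10, 29)) = 11.6619
d((16, 19), (-3, -12)) = 36.3593
d((22, 6), (-9, -17)) = 38.6005
d((22, 6), (10, 29)) = 25.9422
d((22, 6), (-3, -12)) = 30.8058
d((-9, -17), (10, 29)) = 49.7695
d((-9, -17), (-3, -12)) = 7.8102 <-- minimum
d((10, 29), (-3, -12)) = 43.0116

Closest pair: (-9, -17) and (-3, -12) with distance 7.8102

The closest pair is (-9, -17) and (-3, -12) with Euclidean distance 7.8102. For 7 points, brute-force pairwise comparison is shown above. For large n, the divide-and-conquer algorithm (sort by x, recurse on halves, check the dividing strip) achieves O(n log n).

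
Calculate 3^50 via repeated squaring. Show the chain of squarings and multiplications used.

Computing 3^50 by squaring (build up from 3^1; each line after the first costs one multiplication):

3^1 = 3
3^2 = (3^1)^2 = 3^2 = 9
3^3 = 3 * 3^2 = 3 * 9 = 27
3^6 = (3^3)^2 = 27^2 = 729
3^12 = (3^6)^2 = 729^2 = 531441
3^24 = (3^12)^2 = 531441^2 = 282429536481
3^25 = 3 * 3^24 = 3 * 282429536481 = 847288609443
3^50 = (3^25)^2 = 847288609443^2 = 717897987691852588770249

Result: 717897987691852588770249
Multiplications needed: 7 (7 lines after 3^1)

3^50 = 717897987691852588770249. Using exponentiation by squaring, this requires 7 multiplications. The key idea: if the exponent is even, square the half-power; if odd, multiply by the base once.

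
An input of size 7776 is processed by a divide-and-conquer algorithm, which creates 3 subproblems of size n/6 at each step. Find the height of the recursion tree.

For divide and conquer with division factor 6:

Problem sizes at each level:
Level 0: 7776
Level 1: 1296
Level 2: 216
Level 3: 36
Level 4: 6
Level 5: 1

The root is level 0 and the size-1 base case is level 5 (the tree spans levels 0 through 5, i.e. 6 levels counting the root), so the depth is the number of divisions: log_6(7776) = 5

The recursion tree depth is log_6(7776) = 5. At each level, the problem size is divided by 6, so it takes 5 divisions to reduce to a base case of size 1. The algorithm makes 3 recursive calls at each level.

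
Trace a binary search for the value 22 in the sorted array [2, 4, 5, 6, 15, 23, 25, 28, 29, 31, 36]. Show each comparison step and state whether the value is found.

Binary search for 22 in [2, 4, 5, 6, 15, 23, 25, 28, 29, 31, 36]:

lo=0, hi=10, mid=5, arr[mid]=23 -> 23 > 22, search left half
lo=0, hi=4, mid=2, arr[mid]=5 -> 5 < 22, search right half
lo=3, hi=4, mid=3, arr[mid]=6 -> 6 < 22, search right half
lo=4, hi=4, mid=4, arr[mid]=15 -> 15 < 22, search right half
lo=5 > hi=4, target 22 not found

Binary search determines that 22 is not in the array after 4 comparisons. The search space was exhausted without finding the target.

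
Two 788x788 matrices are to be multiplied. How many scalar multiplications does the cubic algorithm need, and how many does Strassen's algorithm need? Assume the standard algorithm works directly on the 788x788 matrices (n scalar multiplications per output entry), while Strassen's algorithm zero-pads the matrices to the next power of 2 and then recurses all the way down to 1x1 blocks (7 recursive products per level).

Matrix multiplication for 788x788 matrices:

Strassen's algorithm requires power-of-2 dimensions. Pad 788x788 to 1024x1024 (next power of 2).

Standard algorithm: 788^3 = 489303872 multiplications
Strassen's algorithm: 7^(log2(1024)) = 7^10 = 282475249 multiplications
Savings: 489303872 - 282475249 = 206828623 multiplications

Standard: 489303872 multiplications (788^3). Strassen: 282475249 multiplications (7^10, after padding to 1024x1024). Strassen reduces 8 recursive multiplications to 7 at each level.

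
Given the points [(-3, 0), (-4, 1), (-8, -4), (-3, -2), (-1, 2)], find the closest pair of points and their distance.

Computing all pairwise distances among 5 points:

d((-3, 0), (-4, 1)) = 1.4142 <-- minimum
d((-3, 0), (-8, -4)) = 6.4031
d((-3, 0), (-3, -2)) = 2.0
d((-3, 0), (-1, 2)) = 2.8284
d((-4, 1), (-8, -4)) = 6.4031
d((-4, 1), (-3, -2)) = 3.1623
d((-4, 1), (-1, 2)) = 3.1623
d((-8, -4), (-3, -2)) = 5.3852
d((-8, -4), (-1, 2)) = 9.2195
d((-3, -2), (-1, 2)) = 4.4721

Closest pair: (-3, 0) and (-4, 1) with distance 1.4142

The closest pair is (-3, 0) and (-4, 1) with Euclidean distance 1.4142. For 5 points, brute-force pairwise comparison is shown above. For large n, the divide-and-conquer algorithm (sort by x, recurse on halves, check the dividing strip) achieves O(n log n).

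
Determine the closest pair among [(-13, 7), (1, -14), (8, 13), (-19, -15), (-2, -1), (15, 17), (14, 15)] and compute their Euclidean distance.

Computing all pairwise distances among 7 points:

d((-13, 7), (1, -14)) = 25.2389
d((-13, 7), (8, 13)) = 21.8403
d((-13, 7), (-19, -15)) = 22.8035
d((-13, 7), (-2, -1)) = 13.6015
d((-13, 7), (15, 17)) = 29.7321
d((-13, 7), (14, 15)) = 28.1603
d((1, -14), (8, 13)) = 27.8927
d((1, -14), (-19, -15)) = 20.025
d((1, -14), (-2, -1)) = 13.3417
d((1, -14), (15, 17)) = 34.0147
d((1, -14), (14, 15)) = 31.7805
d((8, 13), (-19, -15)) = 38.8973
d((8, 13), (-2, -1)) = 17.2047
d((8, 13), (15, 17)) = 8.0623
d((8, 13), (14, 15)) = 6.3246
d((-19, -15), (-2, -1)) = 22.0227
d((-19, -15), (15, 17)) = 46.6905
d((-19, -15), (14, 15)) = 44.5982
d((-2, -1), (15, 17)) = 24.7588
d((-2, -1), (14, 15)) = 22.6274
d((15, 17), (14, 15)) = 2.2361 <-- minimum

Closest pair: (15, 17) and (14, 15) with distance 2.2361

The closest pair is (15, 17) and (14, 15) with Euclidean distance 2.2361. For 7 points, brute-force pairwise comparison is shown above. For large n, the divide-and-conquer algorithm (sort by x, recurse on halves, check the dividing strip) achieves O(n log n).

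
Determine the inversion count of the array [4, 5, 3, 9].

Finding inversions in [4, 5, 3, 9]:

(0, 2): arr[0]=4 > arr[2]=3
(1, 2): arr[1]=5 > arr[2]=3

Total inversions: 2

The array has 2 inversion(s): (0,2), (1,2). Each pair (i,j) satisfies i < j and arr[i] > arr[j].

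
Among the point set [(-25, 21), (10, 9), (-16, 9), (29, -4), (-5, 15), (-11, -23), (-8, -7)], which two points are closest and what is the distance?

Computing all pairwise distances among 7 points:

d((-25, 21), (10, 9)) = 37.0
d((-25, 21), (-16, 9)) = 15.0
d((-25, 21), (29, -4)) = 59.5063
d((-25, 21), (-5, 15)) = 20.8806
d((-25, 21), (-11, -23)) = 46.1736
d((-25, 21), (-8, -7)) = 32.7567
d((10, 9), (-16, 9)) = 26.0
d((10, 9), (29, -4)) = 23.0217
d((10, 9), (-5, 15)) = 16.1555
d((10, 9), (-11, -23)) = 38.2753
d((10, 9), (-8, -7)) = 24.0832
d((-16, 9), (29, -4)) = 46.8402
d((-16, 9), (-5, 15)) = 12.53 <-- minimum
d((-16, 9), (-11, -23)) = 32.3883
d((-16, 9), (-8, -7)) = 17.8885
d((29, -4), (-5, 15)) = 38.9487
d((29, -4), (-11, -23)) = 44.2832
d((29, -4), (-8, -7)) = 37.1214
d((-5, 15), (-11, -23)) = 38.4708
d((-5, 15), (-8, -7)) = 22.2036
d((-11, -23), (-8, -7)) = 16.2788

Closest pair: (-16, 9) and (-5, 15) with distance 12.53

The closest pair is (-16, 9) and (-5, 15) with Euclidean distance 12.53. For 7 points, brute-force pairwise comparison is shown above. For large n, the divide-and-conquer algorithm (sort by x, recurse on halves, check the dividing strip) achieves O(n log n).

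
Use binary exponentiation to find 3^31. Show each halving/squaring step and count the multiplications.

Computing 3^31 by squaring (build up from 3^1; each line after the first costs one multiplication):

3^1 = 3
3^2 = (3^1)^2 = 3^2 = 9
3^3 = 3 * 3^2 = 3 * 9 = 27
3^6 = (3^3)^2 = 27^2 = 729
3^7 = 3 * 3^6 = 3 * 729 = 2187
3^14 = (3^7)^2 = 2187^2 = 4782969
3^15 = 3 * 3^14 = 3 * 4782969 = 14348907
3^30 = (3^15)^2 = 14348907^2 = 205891132094649
3^31 = 3 * 3^30 = 3 * 205891132094649 = 617673396283947

Result: 617673396283947
Multiplications needed: 8 (8 lines after 3^1)

3^31 = 617673396283947. Using exponentiation by squaring, this requires 8 multiplications. The key idea: if the exponent is even, square the half-power; if odd, multiply by the base once.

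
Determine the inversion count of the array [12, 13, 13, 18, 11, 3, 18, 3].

Finding inversions in [12, 13, 13, 18, 11, 3, 18, 3]:

(0, 4): arr[0]=12 > arr[4]=11
(0, 5): arr[0]=12 > arr[5]=3
(0, 7): arr[0]=12 > arr[7]=3
(1, 4): arr[1]=13 > arr[4]=11
(1, 5): arr[1]=13 > arr[5]=3
(1, 7): arr[1]=13 > arr[7]=3
(2, 4): arr[2]=13 > arr[4]=11
(2, 5): arr[2]=13 > arr[5]=3
(2, 7): arr[2]=13 > arr[7]=3
(3, 4): arr[3]=18 > arr[4]=11
(3, 5): arr[3]=18 > arr[5]=3
(3, 7): arr[3]=18 > arr[7]=3
(4, 5): arr[4]=11 > arr[5]=3
(4, 7): arr[4]=11 > arr[7]=3
(6, 7): arr[6]=18 > arr[7]=3

Total inversions: 15

The array has 15 inversion(s): (0,4), (0,5), (0,7), (1,4), (1,5), (1,7), (2,4), (2,5), (2,7), (3,4), (3,5), (3,7), (4,5), (4,7), (6,7). Each pair (i,j) satisfies i < j and arr[i] > arr[j].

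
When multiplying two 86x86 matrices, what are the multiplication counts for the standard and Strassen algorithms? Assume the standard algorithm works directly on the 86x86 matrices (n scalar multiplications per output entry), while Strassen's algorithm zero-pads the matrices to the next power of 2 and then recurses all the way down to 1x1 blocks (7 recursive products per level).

Matrix multiplication for 86x86 matrices:

Strassen's algorithm requires power-of-2 dimensions. Pad 86x86 to 128x128 (next power of 2).

Standard algorithm: 86^3 = 636056 multiplications
Strassen's algorithm: 7^(log2(128)) = 7^7 = 823543 multiplications
Difference: 636056 - 823543 = -187487 (Strassen uses MORE here due to padding overhead — for small or just-over-power-of-2 n, padding can outweigh the per-level savings)

Standard: 636056 multiplications (86^3). Strassen: 823543 multiplications (7^7, after padding to 128x128). Strassen reduces 8 recursive multiplications to 7 at each level.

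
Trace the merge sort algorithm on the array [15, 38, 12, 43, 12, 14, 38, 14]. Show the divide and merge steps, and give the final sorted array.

Merge sort trace:

Split: [15, 38, 12, 43, 12, 14, 38, 14] -> [15, 38, 12, 43] and [12, 14, 38, 14]
  Split: [15, 38, 12, 43] -> [15, 38] and [12, 43]
    Split: [15, 38] -> [15] and [38]
    Merge: [15] + [38] -> [15, 38]
    Split: [12, 43] -> [12] and [43]
    Merge: [12] + [43] -> [12, 43]
  Merge: [15, 38] + [12, 43] -> [12, 15, 38, 43]
  Split: [12, 14, 38, 14] -> [12, 14] and [38, 14]
    Split: [12, 14] -> [12] and [14]
    Merge: [12] + [14] -> [12, 14]
    Split: [38, 14] -> [38] and [14]
    Merge: [38] + [14] -> [14, 38]
  Merge: [12, 14] + [14, 38] -> [12, 14, 14, 38]
Merge: [12, 15, 38, 43] + [12, 14, 14, 38] -> [12, 12, 14, 14, 15, 38, 38, 43]

Final sorted array: [12, 12, 14, 14, 15, 38, 38, 43]

The merge sort proceeds by recursively splitting the array and merging sorted halves.
After all merges, the sorted array is [12, 12, 14, 14, 15, 38, 38, 43].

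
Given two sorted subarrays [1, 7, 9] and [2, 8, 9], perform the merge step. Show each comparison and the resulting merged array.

Merging process:

Compare 1 vs 2: take 1 from left. Merged: [1]
Compare 7 vs 2: take 2 from right. Merged: [1, 2]
Compare 7 vs 8: take 7 from left. Merged: [1, 2, 7]
Compare 9 vs 8: take 8 from right. Merged: [1, 2, 7, 8]
Compare 9 vs 9: take 9 from left. Merged: [1, 2, 7, 8, 9]
Append remaining from right: [9]. Merged: [1, 2, 7, 8, 9, 9]

Final merged array: [1, 2, 7, 8, 9, 9]
Total comparisons: 5

The merged array is [1, 2, 7, 8, 9, 9], requiring 5 comparisons. The merge step runs in O(n) time where n is the total number of elements.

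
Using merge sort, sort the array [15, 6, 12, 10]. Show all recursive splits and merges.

Merge sort trace:

Split: [15, 6, 12, 10] -> [15, 6] and [12, 10]
  Split: [15, 6] -> [15] and [6]
  Merge: [15] + [6] -> [6, 15]
  Split: [12, 10] -> [12] and [10]
  Merge: [12] + [10] -> [10, 12]
Merge: [6, 15] + [10, 12] -> [6, 10, 12, 15]

Final sorted array: [6, 10, 12, 15]

The merge sort proceeds by recursively splitting the array and merging sorted halves.
After all merges, the sorted array is [6, 10, 12, 15].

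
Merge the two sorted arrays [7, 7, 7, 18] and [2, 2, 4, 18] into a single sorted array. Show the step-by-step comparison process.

Merging process:

Compare 7 vs 2: take 2 from right. Merged: [2]
Compare 7 vs 2: take 2 from right. Merged: [2, 2]
Compare 7 vs 4: take 4 from right. Merged: [2, 2, 4]
Compare 7 vs 18: take 7 from left. Merged: [2, 2, 4, 7]
Compare 7 vs 18: take 7 from left. Merged: [2, 2, 4, 7, 7]
Compare 7 vs 18: take 7 from left. Merged: [2, 2, 4, 7, 7, 7]
Compare 18 vs 18: take 18 from left. Merged: [2, 2, 4, 7, 7, 7, 18]
Append remaining from right: [18]. Merged: [2, 2, 4, 7, 7, 7, 18, 18]

Final merged array: [2, 2, 4, 7, 7, 7, 18, 18]
Total comparisons: 7

The merged array is [2, 2, 4, 7, 7, 7, 18, 18], requiring 7 comparisons. The merge step runs in O(n) time where n is the total number of elements.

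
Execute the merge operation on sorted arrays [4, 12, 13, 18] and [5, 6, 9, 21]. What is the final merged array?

Merging process:

Compare 4 vs 5: take 4 from left. Merged: [4]
Compare 12 vs 5: take 5 from right. Merged: [4, 5]
Compare 12 vs 6: take 6 from right. Merged: [4, 5, 6]
Compare 12 vs 9: take 9 from right. Merged: [4, 5, 6, 9]
Compare 12 vs 21: take 12 from left. Merged: [4, 5, 6, 9, 12]
Compare 13 vs 21: take 13 from left. Merged: [4, 5, 6, 9, 12, 13]
Compare 18 vs 21: take 18 from left. Merged: [4, 5, 6, 9, 12, 13, 18]
Append remaining from right: [21]. Merged: [4, 5, 6, 9, 12, 13, 18, 21]

Final merged array: [4, 5, 6, 9, 12, 13, 18, 21]
Total comparisons: 7

The merged array is [4, 5, 6, 9, 12, 13, 18, 21], requiring 7 comparisons. The merge step runs in O(n) time where n is the total number of elements.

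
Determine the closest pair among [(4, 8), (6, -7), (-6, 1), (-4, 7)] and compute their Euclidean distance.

Computing all pairwise distances among 4 points:

d((4, 8), (6, -7)) = 15.1327
d((4, 8), (-6, 1)) = 12.2066
d((4, 8), (-4, 7)) = 8.0623
d((6, -7), (-6, 1)) = 14.4222
d((6, -7), (-4, 7)) = 17.2047
d((-6, 1), (-4, 7)) = 6.3246 <-- minimum

Closest pair: (-6, 1) and (-4, 7) with distance 6.3246

The closest pair is (-6, 1) and (-4, 7) with Euclidean distance 6.3246. For 4 points, brute-force pairwise comparison is shown above. For large n, the divide-and-conquer algorithm (sort by x, recurse on halves, check the dividing strip) achieves O(n log n).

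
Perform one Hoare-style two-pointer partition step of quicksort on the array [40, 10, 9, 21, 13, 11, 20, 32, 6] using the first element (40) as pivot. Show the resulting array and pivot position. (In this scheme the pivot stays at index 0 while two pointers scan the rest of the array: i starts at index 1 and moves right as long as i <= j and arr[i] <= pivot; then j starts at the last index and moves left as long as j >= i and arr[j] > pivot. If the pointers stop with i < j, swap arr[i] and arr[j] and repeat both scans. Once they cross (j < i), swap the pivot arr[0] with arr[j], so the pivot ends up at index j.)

Hoare-style two-pointer partition with pivot = 40:

Initial array: [40, 10, 9, 21, 13, 11, 20, 32, 6]

Pointers start at i = 1, j = 8.
i ends at 9, j ends at 8: the pointers have crossed (j < i), so scanning stops.

Swap pivot arr[0] with arr[8] to place pivot at position 8: [6, 10, 9, 21, 13, 11, 20, 32, 40]
Pivot position: 8

After partitioning with pivot 40, the array becomes [6, 10, 9, 21, 13, 11, 20, 32, 40]. The pivot is placed at index 8. All elements to the left of the pivot are <= 40, and all elements to the right are > 40.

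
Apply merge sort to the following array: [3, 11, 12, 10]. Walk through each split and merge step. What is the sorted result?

Merge sort trace:

Split: [3, 11, 12, 10] -> [3, 11] and [12, 10]
  Split: [3, 11] -> [3] and [11]
  Merge: [3] + [11] -> [3, 11]
  Split: [12, 10] -> [12] and [10]
  Merge: [12] + [10] -> [10, 12]
Merge: [3, 11] + [10, 12] -> [3, 10, 11, 12]

Final sorted array: [3, 10, 11, 12]

The merge sort proceeds by recursively splitting the array and merging sorted halves.
After all merges, the sorted array is [3, 10, 11, 12].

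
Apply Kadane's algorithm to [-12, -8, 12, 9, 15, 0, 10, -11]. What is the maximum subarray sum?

Using Kadane's algorithm on [-12, -8, 12, 9, 15, 0, 10, -11]:

Scanning through the array:
Position 1 (value -8): max_ending_here = -8, max_so_far = -8
Position 2 (value 12): max_ending_here = 12, max_so_far = 12
Position 3 (value 9): max_ending_here = 21, max_so_far = 21
Position 4 (value 15): max_ending_here = 36, max_so_far = 36
Position 5 (value 0): max_ending_here = 36, max_so_far = 36
Position 6 (value 10): max_ending_here = 46, max_so_far = 46
Position 7 (value -11): max_ending_here = 35, max_so_far = 46

Maximum subarray: [12, 9, 15, 0, 10]
Maximum sum: 46

The maximum subarray is [12, 9, 15, 0, 10] with sum 46. This subarray runs from index 2 to index 6.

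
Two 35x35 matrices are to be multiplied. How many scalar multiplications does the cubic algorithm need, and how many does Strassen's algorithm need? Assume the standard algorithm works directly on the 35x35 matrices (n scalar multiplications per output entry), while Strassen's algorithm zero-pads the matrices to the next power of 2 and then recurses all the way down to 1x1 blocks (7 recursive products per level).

Matrix multiplication for 35x35 matrices:

Strassen's algorithm requires power-of-2 dimensions. Pad 35x35 to 64x64 (next power of 2).

Standard algorithm: 35^3 = 42875 multiplications
Strassen's algorithm: 7^(log2(64)) = 7^6 = 117649 multiplications
Difference: 42875 - 117649 = -74774 (Strassen uses MORE here due to padding overhead — for small or just-over-power-of-2 n, padding can outweigh the per-level savings)

Standard: 42875 multiplications (35^3). Strassen: 117649 multiplications (7^6, after padding to 64x64). Strassen reduces 8 recursive multiplications to 7 at each level.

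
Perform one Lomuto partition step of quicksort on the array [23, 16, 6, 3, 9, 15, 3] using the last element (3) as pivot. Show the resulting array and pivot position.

Lomuto partition with pivot = 3:

Initial array: [23, 16, 6, 3, 9, 15, 3]

arr[0]=23 > 3: no swap
arr[1]=16 > 3: no swap
arr[2]=6 > 3: no swap
arr[3]=3 <= 3: swap with position 0, array becomes [3, 16, 6, 23, 9, 15, 3]
arr[4]=9 > 3: no swap
arr[5]=15 > 3: no swap

Place pivot at position 1: [3, 3, 6, 23, 9, 15, 16]
Pivot position: 1

After partitioning with pivot 3, the array becomes [3, 3, 6, 23, 9, 15, 16]. The pivot is placed at index 1. All elements to the left of the pivot are <= 3, and all elements to the right are > 3.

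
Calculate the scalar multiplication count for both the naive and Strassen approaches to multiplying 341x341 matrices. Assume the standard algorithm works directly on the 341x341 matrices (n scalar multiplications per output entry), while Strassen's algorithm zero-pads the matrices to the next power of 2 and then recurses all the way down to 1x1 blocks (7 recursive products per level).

Matrix multiplication for 341x341 matrices:

Strassen's algorithm requires power-of-2 dimensions. Pad 341x341 to 512x512 (next power of 2).

Standard algorithm: 341^3 = 39651821 multiplications
Strassen's algorithm: 7^(log2(512)) = 7^9 = 40353607 multiplications
Difference: 39651821 - 40353607 = -701786 (Strassen uses MORE here due to padding overhead — for small or just-over-power-of-2 n, padding can outweigh the per-level savings)

Standard: 39651821 multiplications (341^3). Strassen: 40353607 multiplications (7^9, after padding to 512x512). Strassen reduces 8 recursive multiplications to 7 at each level.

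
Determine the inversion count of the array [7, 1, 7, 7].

Finding inversions in [7, 1, 7, 7]:

(0, 1): arr[0]=7 > arr[1]=1

Total inversions: 1

The array has 1 inversion(s): (0,1). Each pair (i,j) satisfies i < j and arr[i] > arr[j].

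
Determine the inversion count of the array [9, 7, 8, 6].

Finding inversions in [9, 7, 8, 6]:

(0, 1): arr[0]=9 > arr[1]=7
(0, 2): arr[0]=9 > arr[2]=8
(0, 3): arr[0]=9 > arr[3]=6
(1, 3): arr[1]=7 > arr[3]=6
(2, 3): arr[2]=8 > arr[3]=6

Total inversions: 5

The array has 5 inversion(s): (0,1), (0,2), (0,3), (1,3), (2,3). Each pair (i,j) satisfies i < j and arr[i] > arr[j].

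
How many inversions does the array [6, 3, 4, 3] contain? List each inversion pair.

Finding inversions in [6, 3, 4, 3]:

(0, 1): arr[0]=6 > arr[1]=3
(0, 2): arr[0]=6 > arr[2]=4
(0, 3): arr[0]=6 > arr[3]=3
(2, 3): arr[2]=4 > arr[3]=3

Total inversions: 4

The array has 4 inversion(s): (0,1), (0,2), (0,3), (2,3). Each pair (i,j) satisfies i < j and arr[i] > arr[j].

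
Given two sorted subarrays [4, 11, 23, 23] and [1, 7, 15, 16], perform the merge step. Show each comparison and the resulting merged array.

Merging process:

Compare 4 vs 1: take 1 from right. Merged: [1]
Compare 4 vs 7: take 4 from left. Merged: [1, 4]
Compare 11 vs 7: take 7 from right. Merged: [1, 4, 7]
Compare 11 vs 15: take 11 from left. Merged: [1, 4, 7, 11]
Compare 23 vs 15: take 15 from right. Merged: [1, 4, 7, 11, 15]
Compare 23 vs 16: take 16 from right. Merged: [1, 4, 7, 11, 15, 16]
Append remaining from left: [23, 23]. Merged: [1, 4, 7, 11, 15, 16, 23, 23]

Final merged array: [1, 4, 7, 11, 15, 16, 23, 23]
Total comparisons: 6

The merged array is [1, 4, 7, 11, 15, 16, 23, 23], requiring 6 comparisons. The merge step runs in O(n) time where n is the total number of elements.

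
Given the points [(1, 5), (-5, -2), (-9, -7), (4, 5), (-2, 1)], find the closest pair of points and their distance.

Computing all pairwise distances among 5 points:

d((1, 5), (-5, -2)) = 9.2195
d((1, 5), (-9, -7)) = 15.6205
d((1, 5), (4, 5)) = 3.0 <-- minimum
d((1, 5), (-2, 1)) = 5.0
d((-5, -2), (-9, -7)) = 6.4031
d((-5, -2), (4, 5)) = 11.4018
d((-5, -2), (-2, 1)) = 4.2426
d((-9, -7), (4, 5)) = 17.6918
d((-9, -7), (-2, 1)) = 10.6301
d((4, 5), (-2, 1)) = 7.2111

Closest pair: (1, 5) and (4, 5) with distance 3.0

The closest pair is (1, 5) and (4, 5) with Euclidean distance 3.0. For 5 points, brute-force pairwise comparison is shown above. For large n, the divide-and-conquer algorithm (sort by x, recurse on halves, check the dividing strip) achieves O(n log n).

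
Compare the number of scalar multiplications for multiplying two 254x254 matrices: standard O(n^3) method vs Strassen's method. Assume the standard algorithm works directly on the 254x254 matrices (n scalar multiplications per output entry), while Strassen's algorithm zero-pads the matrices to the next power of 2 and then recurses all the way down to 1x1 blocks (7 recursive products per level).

Matrix multiplication for 254x254 matrices:

Strassen's algorithm requires power-of-2 dimensions. Pad 254x254 to 256x256 (next power of 2).

Standard algorithm: 254^3 = 16387064 multiplications
Strassen's algorithm: 7^(log2(256)) = 7^8 = 5764801 multiplications
Savings: 16387064 - 5764801 = 10622263 multiplications

Standard: 16387064 multiplications (254^3). Strassen: 5764801 multiplications (7^8, after padding to 256x256). Strassen reduces 8 recursive multiplications to 7 at each level.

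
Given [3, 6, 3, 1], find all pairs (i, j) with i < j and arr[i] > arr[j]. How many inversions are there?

Finding inversions in [3, 6, 3, 1]:

(0, 3): arr[0]=3 > arr[3]=1
(1, 2): arr[1]=6 > arr[2]=3
(1, 3): arr[1]=6 > arr[3]=1
(2, 3): arr[2]=3 > arr[3]=1

Total inversions: 4

The array has 4 inversion(s): (0,3), (1,2), (1,3), (2,3). Each pair (i,j) satisfies i < j and arr[i] > arr[j].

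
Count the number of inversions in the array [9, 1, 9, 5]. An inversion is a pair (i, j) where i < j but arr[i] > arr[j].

Finding inversions in [9, 1, 9, 5]:

(0, 1): arr[0]=9 > arr[1]=1
(0, 3): arr[0]=9 > arr[3]=5
(2, 3): arr[2]=9 > arr[3]=5

Total inversions: 3

The array has 3 inversion(s): (0,1), (0,3), (2,3). Each pair (i,j) satisfies i < j and arr[i] > arr[j].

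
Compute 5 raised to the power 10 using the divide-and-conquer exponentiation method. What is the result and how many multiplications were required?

Computing 5^10 by squaring (build up from 5^1; each line after the first costs one multiplication):

5^1 = 5
5^2 = (5^1)^2 = 5^2 = 25
5^4 = (5^2)^2 = 25^2 = 625
5^5 = 5 * 5^4 = 5 * 625 = 3125
5^10 = (5^5)^2 = 3125^2 = 9765625

Result: 9765625
Multiplications needed: 4 (4 lines after 5^1)

5^10 = 9765625. Using exponentiation by squaring, this requires 4 multiplications. The key idea: if the exponent is even, square the half-power; if odd, multiply by the base once.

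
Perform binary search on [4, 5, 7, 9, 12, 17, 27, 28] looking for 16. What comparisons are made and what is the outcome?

Binary search for 16 in [4, 5, 7, 9, 12, 17, 27, 28]:

lo=0, hi=7, mid=3, arr[mid]=9 -> 9 < 16, search right half
lo=4, hi=7, mid=5, arr[mid]=17 -> 17 > 16, search left half
lo=4, hi=4, mid=4, arr[mid]=12 -> 12 < 16, search right half
lo=5 > hi=4, target 16 not found

Binary search determines that 16 is not in the array after 3 comparisons. The search space was exhausted without finding the target.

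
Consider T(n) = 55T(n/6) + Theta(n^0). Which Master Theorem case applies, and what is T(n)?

Master Theorem for T(n) = 55T(n/6) + O(n^0):

a = 55, b = 6, c = 0
log_b(a) = log_6(55) = 2.2365

Case 1: c = 0 < log_6(55) = 2.2365
T(n) = O(n^(log_6 55))

For T(n) = 55T(n/6) + O(n^0): log_6(55) = 2.2365. This is Case 1 of the Master Theorem (c < log_b(a), work dominated by leaves), giving O(n^(log_6 55)).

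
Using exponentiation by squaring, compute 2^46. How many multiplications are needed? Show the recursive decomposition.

Computing 2^46 by squaring (build up from 2^1; each line after the first costs one multiplication):

2^1 = 2
2^2 = (2^1)^2 = 2^2 = 4
2^4 = (2^2)^2 = 4^2 = 16
2^5 = 2 * 2^4 = 2 * 16 = 32
2^10 = (2^5)^2 = 32^2 = 1024
2^11 = 2 * 2^10 = 2 * 1024 = 2048
2^22 = (2^11)^2 = 2048^2 = 4194304
2^23 = 2 * 2^22 = 2 * 4194304 = 8388608
2^46 = (2^23)^2 = 8388608^2 = 70368744177664

Result: 70368744177664
Multiplications needed: 8 (8 lines after 2^1)

2^46 = 70368744177664. Using exponentiation by squaring, this requires 8 multiplications. The key idea: if the exponent is even, square the half-power; if odd, multiply by the base once.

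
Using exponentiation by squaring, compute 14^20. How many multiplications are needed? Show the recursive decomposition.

Computing 14^20 by squaring (build up from 14^1; each line after the first costs one multiplication):

14^1 = 14
14^2 = (14^1)^2 = 14^2 = 196
14^4 = (14^2)^2 = 196^2 = 38416
14^5 = 14 * 14^4 = 14 * 38416 = 537824
14^10 = (14^5)^2 = 537824^2 = 289254654976
14^20 = (14^10)^2 = 289254654976^2 = 83668255425284801560576

Result: 83668255425284801560576
Multiplications needed: 5 (5 lines after 14^1)

14^20 = 83668255425284801560576. Using exponentiation by squaring, this requires 5 multiplications. The key idea: if the exponent is even, square the half-power; if odd, multiply by the base once.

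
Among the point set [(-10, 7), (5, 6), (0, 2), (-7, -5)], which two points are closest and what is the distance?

Computing all pairwise distances among 4 points:

d((-10, 7), (5, 6)) = 15.0333
d((-10, 7), (0, 2)) = 11.1803
d((-10, 7), (-7, -5)) = 12.3693
d((5, 6), (0, 2)) = 6.4031 <-- minimum
d((5, 6), (-7, -5)) = 16.2788
d((0, 2), (-7, -5)) = 9.8995

Closest pair: (5, 6) and (0, 2) with distance 6.4031

The closest pair is (5, 6) and (0, 2) with Euclidean distance 6.4031. For 4 points, brute-force pairwise comparison is shown above. For large n, the divide-and-conquer algorithm (sort by x, recurse on halves, check the dividing strip) achieves O(n log n).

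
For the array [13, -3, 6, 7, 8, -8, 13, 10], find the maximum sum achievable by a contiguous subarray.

Using Kadane's algorithm on [13, -3, 6, 7, 8, -8, 13, 10]:

Scanning through the array:
Position 1 (value -3): max_ending_here = 10, max_so_far = 13
Position 2 (value 6): max_ending_here = 16, max_so_far = 16
Position 3 (value 7): max_ending_here = 23, max_so_far = 23
Position 4 (value 8): max_ending_here = 31, max_so_far = 31
Position 5 (value -8): max_ending_here = 23, max_so_far = 31
Position 6 (value 13): max_ending_here = 36, max_so_far = 36
Position 7 (value 10): max_ending_here = 46, max_so_far = 46

Maximum subarray: [13, -3, 6, 7, 8, -8, 13, 10]
Maximum sum: 46

The maximum subarray is [13, -3, 6, 7, 8, -8, 13, 10] with sum 46. This subarray runs from index 0 to index 7.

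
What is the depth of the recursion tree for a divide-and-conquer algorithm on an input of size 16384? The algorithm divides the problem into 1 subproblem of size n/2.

For divide and conquer with division factor 2:

Problem sizes at each level:
Level 0: 16384
Level 1: 8192
Level 2: 4096
Level 3: 2048
Level 4: 1024
Level 5: 512
Level 6: 256
Level 7: 128
Level 8: 64
Level 9: 32
Level 10: 16
Level 11: 8
Level 12: 4
Level 13: 2
Level 14: 1

The root is level 0 and the size-1 base case is level 14 (the tree spans levels 0 through 14, i.e. 15 levels counting the root), so the depth is the number of divisions: log_2(16384) = 14

The recursion tree depth is log_2(16384) = 14. At each level, the problem size is divided by 2, so it takes 14 divisions to reduce to a base case of size 1. The algorithm makes 1 recursive call at each level.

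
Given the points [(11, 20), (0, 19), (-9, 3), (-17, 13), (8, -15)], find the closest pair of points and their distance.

Computing all pairwise distances among 5 points:

d((11, 20), (0, 19)) = 11.0454 <-- minimum
d((11, 20), (-9, 3)) = 26.2488
d((11, 20), (-17, 13)) = 28.8617
d((11, 20), (8, -15)) = 35.1283
d((0, 19), (-9, 3)) = 18.3576
d((0, 19), (-17, 13)) = 18.0278
d((0, 19), (8, -15)) = 34.9285
d((-9, 3), (-17, 13)) = 12.8062
d((-9, 3), (8, -15)) = 24.7588
d((-17, 13), (8, -15)) = 37.5366

Closest pair: (11, 20) and (0, 19) with distance 11.0454

The closest pair is (11, 20) and (0, 19) with Euclidean distance 11.0454. For 5 points, brute-force pairwise comparison is shown above. For large n, the divide-and-conquer algorithm (sort by x, recurse on halves, check the dividing strip) achieves O(n log n).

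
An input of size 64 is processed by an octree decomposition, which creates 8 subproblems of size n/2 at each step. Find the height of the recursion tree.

For divide and conquer with division factor 2:

Problem sizes at each level:
Level 0: 64
Level 1: 32
Level 2: 16
Level 3: 8
Level 4: 4
Level 5: 2
Level 6: 1

The root is level 0 and the size-1 base case is level 6 (the tree spans levels 0 through 6, i.e. 7 levels counting the root), so the depth is the number of divisions: log_2(64) = 6

The recursion tree depth is log_2(64) = 6. At each level, the problem size is divided by 2, so it takes 6 divisions to reduce to a base case of size 1. The algorithm makes 8 recursive calls at each level.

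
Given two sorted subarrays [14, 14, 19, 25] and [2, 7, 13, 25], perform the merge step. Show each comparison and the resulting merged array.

Merging process:

Compare 14 vs 2: take 2 from right. Merged: [2]
Compare 14 vs 7: take 7 from right. Merged: [2, 7]
Compare 14 vs 13: take 13 from right. Merged: [2, 7, 13]
Compare 14 vs 25: take 14 from left. Merged: [2, 7, 13, 14]
Compare 14 vs 25: take 14 from left. Merged: [2, 7, 13, 14, 14]
Compare 19 vs 25: take 19 from left. Merged: [2, 7, 13, 14, 14, 19]
Compare 25 vs 25: take 25 from left. Merged: [2, 7, 13, 14, 14, 19, 25]
Append remaining from right: [25]. Merged: [2, 7, 13, 14, 14, 19, 25, 25]

Final merged array: [2, 7, 13, 14, 14, 19, 25, 25]
Total comparisons: 7

The merged array is [2, 7, 13, 14, 14, 19, 25, 25], requiring 7 comparisons. The merge step runs in O(n) time where n is the total number of elements.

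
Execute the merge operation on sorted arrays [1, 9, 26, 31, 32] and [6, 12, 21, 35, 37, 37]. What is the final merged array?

Merging process:

Compare 1 vs 6: take 1 from left. Merged: [1]
Compare 9 vs 6: take 6 from right. Merged: [1, 6]
Compare 9 vs 12: take 9 from left. Merged: [1, 6, 9]
Compare 26 vs 12: take 12 from right. Merged: [1, 6, 9, 12]
Compare 26 vs 21: take 21 from right. Merged: [1, 6, 9, 12, 21]
Compare 26 vs 35: take 26 from left. Merged: [1, 6, 9, 12, 21, 26]
Compare 31 vs 35: take 31 from left. Merged: [1, 6, 9, 12, 21, 26, 31]
Compare 32 vs 35: take 32 from left. Merged: [1, 6, 9, 12, 21, 26, 31, 32]
Append remaining from right: [35, 37, 37]. Merged: [1, 6, 9, 12, 21, 26, 31, 32, 35, 37, 37]

Final merged array: [1, 6, 9, 12, 21, 26, 31, 32, 35, 37, 37]
Total comparisons: 8

The merged array is [1, 6, 9, 12, 21, 26, 31, 32, 35, 37, 37], requiring 8 comparisons. The merge step runs in O(n) time where n is the total number of elements.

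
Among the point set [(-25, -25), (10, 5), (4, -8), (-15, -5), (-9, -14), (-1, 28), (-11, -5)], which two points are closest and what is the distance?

Computing all pairwise distances among 7 points:

d((-25, -25), (10, 5)) = 46.0977
d((-25, -25), (4, -8)) = 33.6155
d((-25, -25), (-15, -5)) = 22.3607
d((-25, -25), (-9, -14)) = 19.4165
d((-25, -25), (-1, 28)) = 58.1808
d((-25, -25), (-11, -5)) = 24.4131
d((10, 5), (4, -8)) = 14.3178
d((10, 5), (-15, -5)) = 26.9258
d((10, 5), (-9, -14)) = 26.8701
d((10, 5), (-1, 28)) = 25.4951
d((10, 5), (-11, -5)) = 23.2594
d((4, -8), (-15, -5)) = 19.2354
d((4, -8), (-9, -14)) = 14.3178
d((4, -8), (-1, 28)) = 36.3456
d((4, -8), (-11, -5)) = 15.2971
d((-15, -5), (-9, -14)) = 10.8167
d((-15, -5), (-1, 28)) = 35.8469
d((-15, -5), (-11, -5)) = 4.0 <-- minimum
d((-9, -14), (-1, 28)) = 42.7551
d((-9, -14), (-11, -5)) = 9.2195
d((-1, 28), (-11, -5)) = 34.4819

Closest pair: (-15, -5) and (-11, -5) with distance 4.0

The closest pair is (-15, -5) and (-11, -5) with Euclidean distance 4.0. For 7 points, brute-force pairwise comparison is shown above. For large n, the divide-and-conquer algorithm (sort by x, recurse on halves, check the dividing strip) achieves O(n log n).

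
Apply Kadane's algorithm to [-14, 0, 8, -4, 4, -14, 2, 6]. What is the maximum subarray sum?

Using Kadane's algorithm on [-14, 0, 8, -4, 4, -14, 2, 6]:

Scanning through the array:
Position 1 (value 0): max_ending_here = 0, max_so_far = 0
Position 2 (value 8): max_ending_here = 8, max_so_far = 8
Position 3 (value -4): max_ending_here = 4, max_so_far = 8
Position 4 (value 4): max_ending_here = 8, max_so_far = 8
Position 5 (value -14): max_ending_here = -6, max_so_far = 8
Position 6 (value 2): max_ending_here = 2, max_so_far = 8
Position 7 (value 6): max_ending_here = 8, max_so_far = 8

Maximum subarray: [0, 8]
Maximum sum: 8

The maximum subarray is [0, 8] with sum 8. This subarray runs from index 1 to index 2.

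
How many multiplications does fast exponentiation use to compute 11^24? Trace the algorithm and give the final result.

Computing 11^24 by squaring (build up from 11^1; each line after the first costs one multiplication):

11^1 = 11
11^2 = (11^1)^2 = 11^2 = 121
11^3 = 11 * 11^2 = 11 * 121 = 1331
11^6 = (11^3)^2 = 1331^2 = 1771561
11^12 = (11^6)^2 = 1771561^2 = 3138428376721
11^24 = (11^12)^2 = 3138428376721^2 = 9849732675807611094711841

Result: 9849732675807611094711841
Multiplications needed: 5 (5 lines after 11^1)

11^24 = 9849732675807611094711841. Using exponentiation by squaring, this requires 5 multiplications. The key idea: if the exponent is even, square the half-power; if odd, multiply by the base once.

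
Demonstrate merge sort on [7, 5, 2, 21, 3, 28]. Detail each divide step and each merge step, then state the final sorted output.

Merge sort trace:

Split: [7, 5, 2, 21, 3, 28] -> [7, 5, 2] and [21, 3, 28]
  Split: [7, 5, 2] -> [7] and [5, 2]
    Split: [5, 2] -> [5] and [2]
    Merge: [5] + [2] -> [2, 5]
  Merge: [7] + [2, 5] -> [2, 5, 7]
  Split: [21, 3, 28] -> [21] and [3, 28]
    Split: [3, 28] -> [3] and [28]
    Merge: [3] + [28] -> [3, 28]
  Merge: [21] + [3, 28] -> [3, 21, 28]
Merge: [2, 5, 7] + [3, 21, 28] -> [2, 3, 5, 7, 21, 28]

Final sorted array: [2, 3, 5, 7, 21, 28]

The merge sort proceeds by recursively splitting the array and merging sorted halves.
After all merges, the sorted array is [2, 3, 5, 7, 21, 28].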